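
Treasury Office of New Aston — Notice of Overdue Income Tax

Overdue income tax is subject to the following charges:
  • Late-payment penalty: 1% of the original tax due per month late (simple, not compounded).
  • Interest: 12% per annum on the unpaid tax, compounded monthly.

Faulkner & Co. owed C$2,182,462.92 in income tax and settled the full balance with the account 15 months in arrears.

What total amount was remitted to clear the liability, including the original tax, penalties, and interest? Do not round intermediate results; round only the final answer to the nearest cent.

Late-payment penalty = 1% × C$2,182,462.92 × 15 mo = C$327,369.44…
Interest (12%/yr ÷ 12 = 1%/month): C$2,182,462.92 × ((1 + 0.01)^15 − 1) = C$351,308.7764…
Total = C$2,182,462.92 + C$327,369.4380 + C$351,308.7764… = C$2,861,141.13

C$2,861,141.13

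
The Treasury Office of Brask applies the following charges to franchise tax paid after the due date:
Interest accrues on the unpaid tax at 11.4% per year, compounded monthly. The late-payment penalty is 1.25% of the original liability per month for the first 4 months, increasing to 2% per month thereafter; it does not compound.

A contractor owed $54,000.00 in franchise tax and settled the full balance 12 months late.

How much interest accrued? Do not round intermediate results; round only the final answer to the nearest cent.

$6,488.06

Interest (11.4%/yr ÷ 12 = 0.95%/month): $54,000.00 × ((1 + 0.0095)^12 − 1) = $6,488.0577…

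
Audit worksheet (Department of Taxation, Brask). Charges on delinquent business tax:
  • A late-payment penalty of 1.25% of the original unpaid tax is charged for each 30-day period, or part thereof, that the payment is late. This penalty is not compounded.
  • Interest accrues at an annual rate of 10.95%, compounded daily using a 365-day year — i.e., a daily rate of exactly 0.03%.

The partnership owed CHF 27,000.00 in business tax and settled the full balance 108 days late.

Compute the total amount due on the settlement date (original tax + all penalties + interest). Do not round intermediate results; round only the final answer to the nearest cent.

Penalty periods: ⌈108/30⌉ = 4; penalty = 4 × 1.25% × CHF 27,000.00 = CHF 1,350.00
Interest: CHF 27,000.00 × ((1 + 0.0003)^108 − 1) = CHF 27,000.00 × 0.03292558… = CHF 888.9905…
Total = CHF 27,000.00 + CHF 1,350.0000 + CHF 888.9905… = CHF 29,238.99

CHF 29,238.99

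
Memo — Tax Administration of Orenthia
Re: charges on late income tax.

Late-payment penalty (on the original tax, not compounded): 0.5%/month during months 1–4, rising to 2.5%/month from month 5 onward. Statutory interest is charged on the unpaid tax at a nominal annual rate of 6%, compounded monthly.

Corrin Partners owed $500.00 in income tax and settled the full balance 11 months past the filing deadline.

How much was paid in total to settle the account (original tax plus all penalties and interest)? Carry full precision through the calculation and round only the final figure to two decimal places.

Penalty, months 1–4: 4 × 0.5% × $500.00 = $10.00
Penalty, months 5–11: 7 × 2.5% × $500.00 = $87.50
Interest (6%/yr ÷ 12 = 0.5%/month): $500.00 × ((1 + 0.005)^11 − 1) = $28.1979…
Total = $500.00 + $97.5000 + $28.1979… = $625.70

$625.70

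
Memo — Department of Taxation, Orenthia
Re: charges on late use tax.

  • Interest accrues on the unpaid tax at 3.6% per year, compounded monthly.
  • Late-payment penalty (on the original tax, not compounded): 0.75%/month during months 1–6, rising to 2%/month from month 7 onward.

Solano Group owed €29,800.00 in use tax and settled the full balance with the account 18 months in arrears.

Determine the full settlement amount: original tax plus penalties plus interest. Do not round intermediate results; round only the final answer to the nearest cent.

Penalty, months 1–6: 6 × 0.75% × €29,800.00 = €1,341.00
Penalty, months 7–18: 12 × 2% × €29,800.00 = €7,152.00
Interest (3.6%/yr ÷ 12 = 0.3%/month): €29,800.00 × ((1 + 0.003)^18 − 1) = €1,650.8986…
Total = €29,800.00 + €8,493.0000 + €1,650.8986… = €39,943.90

€39,943.90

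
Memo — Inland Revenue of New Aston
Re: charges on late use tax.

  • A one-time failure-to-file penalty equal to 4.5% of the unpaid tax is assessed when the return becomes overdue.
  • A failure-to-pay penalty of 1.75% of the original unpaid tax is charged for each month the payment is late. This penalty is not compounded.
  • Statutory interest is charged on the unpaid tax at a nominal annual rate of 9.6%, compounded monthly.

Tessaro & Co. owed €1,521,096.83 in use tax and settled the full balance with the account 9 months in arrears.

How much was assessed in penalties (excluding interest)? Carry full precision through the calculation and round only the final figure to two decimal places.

€308,022.11

Failure-to-file penalty: 4.5% × €1,521,096.83 = €68,449.36…
Failure-to-pay penalty: 9 × 1.75% × €1,521,096.83 = €239,572.75…
Total penalty = €68,449.36… + €239,572.75… = €308,022.11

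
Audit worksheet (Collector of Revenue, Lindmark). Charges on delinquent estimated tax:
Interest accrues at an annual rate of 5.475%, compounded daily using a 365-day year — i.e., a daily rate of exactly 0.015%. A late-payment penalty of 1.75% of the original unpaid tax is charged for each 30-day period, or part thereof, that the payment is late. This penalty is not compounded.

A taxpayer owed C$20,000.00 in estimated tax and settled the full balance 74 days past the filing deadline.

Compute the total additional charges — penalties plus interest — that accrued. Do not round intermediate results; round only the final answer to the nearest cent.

Penalty periods: ⌈74/30⌉ = 3; penalty = 3 × 1.75% × C$20,000.00 = C$1,050.00
Interest: C$20,000.00 × ((1 + 0.00015)^74 − 1) = C$20,000.00 × 0.01116099… = C$223.2198…
Penalties + interest = C$1,050.0000 + C$223.2198… = C$1,273.22

C$1,273.22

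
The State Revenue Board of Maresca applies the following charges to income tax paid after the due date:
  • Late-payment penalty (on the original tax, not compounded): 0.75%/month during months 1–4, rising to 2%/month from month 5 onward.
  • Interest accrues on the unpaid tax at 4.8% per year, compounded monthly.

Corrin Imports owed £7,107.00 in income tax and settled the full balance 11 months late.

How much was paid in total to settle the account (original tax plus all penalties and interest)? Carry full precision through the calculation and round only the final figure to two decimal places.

£8,634.23

Penalty, months 1–4: 4 × 0.75% × £7,107.00 = £213.21
Penalty, months 5–11: 7 × 2% × £7,107.00 = £994.98
Interest (4.8%/yr ÷ 12 = 0.4%/month): £7,107.00 × ((1 + 0.004)^11 − 1) = £319.0378…
Total = £7,107.00 + £1,208.1900 + £319.0378… = £8,634.23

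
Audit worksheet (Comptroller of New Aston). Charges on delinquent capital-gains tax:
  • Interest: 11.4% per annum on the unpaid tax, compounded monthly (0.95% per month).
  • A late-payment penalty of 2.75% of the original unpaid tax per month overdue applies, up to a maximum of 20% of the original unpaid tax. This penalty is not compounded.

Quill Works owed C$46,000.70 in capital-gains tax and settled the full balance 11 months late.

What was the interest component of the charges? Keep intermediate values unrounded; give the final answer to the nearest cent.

Interest: C$46,000.70 × ((1 + 0.0095)^11 − 1) = C$46,000.70 × 0.1096079… = C$5,042.0420…

C$5,042.04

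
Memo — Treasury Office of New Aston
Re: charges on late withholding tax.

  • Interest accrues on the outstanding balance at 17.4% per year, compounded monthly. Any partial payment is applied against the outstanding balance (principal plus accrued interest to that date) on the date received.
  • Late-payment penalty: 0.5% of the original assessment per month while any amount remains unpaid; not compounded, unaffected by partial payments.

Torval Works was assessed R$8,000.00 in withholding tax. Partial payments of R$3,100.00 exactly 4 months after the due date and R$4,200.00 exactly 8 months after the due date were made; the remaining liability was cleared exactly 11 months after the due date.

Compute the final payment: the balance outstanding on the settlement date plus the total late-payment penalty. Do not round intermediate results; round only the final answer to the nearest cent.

R$1,998.62

Monthly rate = 17.4% ÷ 12 = 1.45%
Balance at month 4: R$8,000.0000 × (1 + 0.0145)^4 = R$8,474.1899…
After R$3,100.00 payment: R$8,474.1899… − R$3,100.00 = R$5,374.1899…
Balance at month 8: R$5,374.1899… × (1 + 0.0145)^4 = R$5,692.7382…
After R$4,200.00 payment: R$5,692.7382… − R$4,200.00 = R$1,492.7382…
Balance at month 11: R$1,492.7382… × (1 + 0.0145)^3 = R$1,558.6184…
Penalty: 11 × 0.5% × R$8,000.00 = R$440.00
Final settlement = outstanding balance + penalty = R$1,558.6184… + R$440.00 = R$1,998.62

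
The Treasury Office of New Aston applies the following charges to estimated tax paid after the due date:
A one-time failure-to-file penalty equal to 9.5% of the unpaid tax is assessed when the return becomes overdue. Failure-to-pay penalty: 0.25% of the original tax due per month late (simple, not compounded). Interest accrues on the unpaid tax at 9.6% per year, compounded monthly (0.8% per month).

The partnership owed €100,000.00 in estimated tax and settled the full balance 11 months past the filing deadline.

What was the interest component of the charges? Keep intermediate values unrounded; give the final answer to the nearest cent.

€9,160.58

Interest: €100,000.00 × ((1 + 0.008)^11 − 1) = €100,000.00 × 0.0916058… = €9,160.5847…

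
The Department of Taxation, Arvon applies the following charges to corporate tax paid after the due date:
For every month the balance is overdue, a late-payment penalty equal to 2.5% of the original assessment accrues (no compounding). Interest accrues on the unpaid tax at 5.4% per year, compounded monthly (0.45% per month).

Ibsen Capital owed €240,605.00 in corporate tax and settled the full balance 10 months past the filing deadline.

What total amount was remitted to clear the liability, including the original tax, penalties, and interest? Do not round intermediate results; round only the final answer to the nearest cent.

€311,805.38

Late-payment penalty = 2.5% × €240,605.00 × 10 mo = €60,151.25
Interest: €240,605.00 × ((1 + 0.0045)^10 − 1) = €240,605.00 × 0.0459223… = €11,049.1282…
Total = €240,605.00 + €60,151.2500 + €11,049.1282… = €311,805.38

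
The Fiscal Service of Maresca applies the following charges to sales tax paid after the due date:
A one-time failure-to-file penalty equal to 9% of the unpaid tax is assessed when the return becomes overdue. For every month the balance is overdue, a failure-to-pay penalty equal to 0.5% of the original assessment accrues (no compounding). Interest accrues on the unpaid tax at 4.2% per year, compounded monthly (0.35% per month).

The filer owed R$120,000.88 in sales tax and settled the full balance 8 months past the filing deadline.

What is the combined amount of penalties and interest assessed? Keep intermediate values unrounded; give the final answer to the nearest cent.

Failure-to-file penalty: 9% × R$120,000.88 = R$10,800.08…
Failure-to-pay penalty: 8 × 0.5% × R$120,000.88 = R$4,800.04…
Interest: R$120,000.88 × ((1 + 0.0035)^8 − 1) = R$120,000.88 × 0.0283454… = R$3,401.4743…
Penalties + interest = R$15,600.1144 + R$3,401.4743… = R$19,001.59

R$19,001.59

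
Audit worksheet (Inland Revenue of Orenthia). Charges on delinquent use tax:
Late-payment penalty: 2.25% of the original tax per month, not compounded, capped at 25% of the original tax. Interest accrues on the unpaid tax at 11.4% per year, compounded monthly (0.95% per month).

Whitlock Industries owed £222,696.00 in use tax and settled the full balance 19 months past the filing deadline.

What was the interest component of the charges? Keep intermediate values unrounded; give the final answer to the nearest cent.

£43,825.69

Interest: £222,696.00 × ((1 + 0.0095)^19 − 1) = £222,696.00 × 0.1967960… = £43,825.6902…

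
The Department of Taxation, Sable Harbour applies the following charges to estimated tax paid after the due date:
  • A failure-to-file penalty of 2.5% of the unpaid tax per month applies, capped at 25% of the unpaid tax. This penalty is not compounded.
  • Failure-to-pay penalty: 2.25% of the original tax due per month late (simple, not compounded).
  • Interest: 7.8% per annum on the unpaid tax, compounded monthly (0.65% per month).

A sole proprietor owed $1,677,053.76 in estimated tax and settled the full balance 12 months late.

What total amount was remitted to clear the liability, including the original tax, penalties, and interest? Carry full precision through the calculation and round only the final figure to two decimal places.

Failure-to-file: 12 × 2.5% × $1,677,053.76 = $503,116.13…, capped at 25% × $1,677,053.76 = $419,263.44
Failure-to-pay penalty: 12 × 2.25% × $1,677,053.76 = $452,804.52…
Interest: $1,677,053.76 × ((1 + 0.0065)^12 − 1) = $1,677,053.76 × 0.0808498… = $135,589.4785…
Total = $1,677,053.76 + $872,067.9552 + $135,589.4785… = $2,684,711.19

$2,684,711.19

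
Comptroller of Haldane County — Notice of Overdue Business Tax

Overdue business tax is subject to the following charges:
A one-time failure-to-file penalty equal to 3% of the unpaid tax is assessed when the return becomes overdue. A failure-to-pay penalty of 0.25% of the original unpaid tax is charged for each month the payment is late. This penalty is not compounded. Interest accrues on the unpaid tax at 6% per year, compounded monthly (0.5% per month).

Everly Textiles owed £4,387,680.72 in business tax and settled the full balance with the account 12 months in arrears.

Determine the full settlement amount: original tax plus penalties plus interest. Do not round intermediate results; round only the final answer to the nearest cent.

£4,921,564.11

Failure-to-file penalty: 3% × £4,387,680.72 = £131,630.42…
Failure-to-pay penalty = 0.25% × £4,387,680.72 × 12 mo = £131,630.42…
Interest: £4,387,680.72 × ((1 + 0.005)^12 − 1) = £4,387,680.72 × 0.0616778… = £270,622.5460…
Total = £4,387,680.72 + £263,260.8432 + £270,622.5460… = £4,921,564.11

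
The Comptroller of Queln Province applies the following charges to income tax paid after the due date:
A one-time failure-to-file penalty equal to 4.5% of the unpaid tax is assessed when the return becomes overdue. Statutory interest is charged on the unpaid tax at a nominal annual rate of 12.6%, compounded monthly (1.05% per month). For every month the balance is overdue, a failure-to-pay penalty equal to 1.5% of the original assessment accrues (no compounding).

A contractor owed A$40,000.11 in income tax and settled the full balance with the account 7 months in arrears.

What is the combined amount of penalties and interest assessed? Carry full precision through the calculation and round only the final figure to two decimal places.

Failure-to-file penalty: 4.5% × A$40,000.11 = A$1,800.00…
Failure-to-pay penalty: 7 × 1.5% × A$40,000.11 = A$4,200.01…
Interest: A$40,000.11 × ((1 + 0.0105)^7 − 1) = A$40,000.11 × 0.0758562… = A$3,034.2561…
Penalties + interest = A$6,000.0165 + A$3,034.2561… = A$9,034.27

A$9,034.27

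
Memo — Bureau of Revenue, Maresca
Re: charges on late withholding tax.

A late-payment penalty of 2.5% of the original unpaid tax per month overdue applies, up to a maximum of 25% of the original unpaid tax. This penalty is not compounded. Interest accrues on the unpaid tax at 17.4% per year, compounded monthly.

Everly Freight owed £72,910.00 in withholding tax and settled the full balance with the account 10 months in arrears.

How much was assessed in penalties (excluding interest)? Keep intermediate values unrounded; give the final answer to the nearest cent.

£18,227.50

Penalty (uncapped): 10 × 2.5% × £72,910.00 = £18,227.50; cap = 25% × £72,910.00 = £18,227.50 → penalty = £18,227.50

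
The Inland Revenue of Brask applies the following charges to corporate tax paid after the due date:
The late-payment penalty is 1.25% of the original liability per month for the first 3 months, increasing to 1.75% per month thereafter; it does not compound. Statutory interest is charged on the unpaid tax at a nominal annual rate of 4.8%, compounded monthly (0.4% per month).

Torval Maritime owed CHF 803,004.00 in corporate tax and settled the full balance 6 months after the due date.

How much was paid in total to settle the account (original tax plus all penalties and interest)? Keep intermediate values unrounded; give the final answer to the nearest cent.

CHF 894,740.21

Penalty, months 1–3: 3 × 1.25% × CHF 803,004.00 = CHF 30,112.65
Penalty, months 4–6: 3 × 1.75% × CHF 803,004.00 = CHF 42,157.71
Interest: CHF 803,004.00 × ((1 + 0.004)^6 − 1) = CHF 803,004.00 × 0.0242413… = CHF 19,465.8479…
Total = CHF 803,004.00 + CHF 72,270.3600 + CHF 19,465.8479… = CHF 894,740.21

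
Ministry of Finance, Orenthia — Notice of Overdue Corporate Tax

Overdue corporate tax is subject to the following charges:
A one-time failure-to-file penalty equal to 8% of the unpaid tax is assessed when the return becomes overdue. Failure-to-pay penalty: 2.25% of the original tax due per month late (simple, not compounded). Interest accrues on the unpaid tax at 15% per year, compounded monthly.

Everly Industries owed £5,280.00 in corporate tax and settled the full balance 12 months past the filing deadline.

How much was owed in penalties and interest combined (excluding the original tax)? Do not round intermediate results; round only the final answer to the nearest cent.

£2,696.78

Failure-to-file penalty: 8% × £5,280.00 = £422.40
Failure-to-pay penalty = 2.25% × £5,280.00 × 12 mo = £1,425.60
Interest (15%/yr ÷ 12 = 1.25%/month): £5,280.00 × ((1 + 0.0125)^12 − 1) = £848.7839…
Penalties + interest = £1,848.0000 + £848.7839… = £2,696.78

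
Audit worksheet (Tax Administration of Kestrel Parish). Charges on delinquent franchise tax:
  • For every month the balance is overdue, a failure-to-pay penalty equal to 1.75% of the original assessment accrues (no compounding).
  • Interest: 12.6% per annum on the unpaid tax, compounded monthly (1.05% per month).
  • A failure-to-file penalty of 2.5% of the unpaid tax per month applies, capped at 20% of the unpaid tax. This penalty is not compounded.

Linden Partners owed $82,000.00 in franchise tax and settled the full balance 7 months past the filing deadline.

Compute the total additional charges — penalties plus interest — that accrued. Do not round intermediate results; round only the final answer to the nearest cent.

Failure-to-file: 7 × 2.5% × $82,000.00 = $14,350.00 (under the 20% cap)
Failure-to-pay penalty: 7 × 1.75% × $82,000.00 = $10,045.00
Interest: $82,000.00 × ((1 + 0.0105)^7 − 1) = $82,000.00 × 0.0758562… = $6,220.2080…
Penalties + interest = $24,395.0000 + $6,220.2080… = $30,615.21

$30,615.21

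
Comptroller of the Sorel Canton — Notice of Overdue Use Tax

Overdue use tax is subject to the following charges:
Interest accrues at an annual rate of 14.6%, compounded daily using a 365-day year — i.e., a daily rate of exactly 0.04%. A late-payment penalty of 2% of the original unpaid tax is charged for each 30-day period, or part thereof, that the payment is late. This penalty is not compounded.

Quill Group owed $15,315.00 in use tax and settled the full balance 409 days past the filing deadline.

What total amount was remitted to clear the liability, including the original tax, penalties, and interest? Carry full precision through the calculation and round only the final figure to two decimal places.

Penalty periods: ⌈409/30⌉ = 14; penalty = 14 × 2% × $15,315.00 = $4,288.20
Interest: $15,315.00 × ((1 + 0.0004)^409 − 1) = $15,315.00 × 0.17770460… = $2,721.5459…
Total = $15,315.00 + $4,288.2000 + $2,721.5459… = $22,324.75

$22,324.75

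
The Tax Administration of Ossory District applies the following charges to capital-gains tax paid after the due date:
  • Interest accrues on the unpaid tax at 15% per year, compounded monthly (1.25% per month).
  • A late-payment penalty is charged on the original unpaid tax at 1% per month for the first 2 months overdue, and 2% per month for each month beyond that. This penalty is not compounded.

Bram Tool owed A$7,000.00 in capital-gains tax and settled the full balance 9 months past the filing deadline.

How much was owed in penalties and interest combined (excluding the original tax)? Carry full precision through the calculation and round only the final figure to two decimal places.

A$1,948.05

Penalty, months 1–2: 2 × 1% × A$7,000.00 = A$140.00
Penalty, months 3–9: 7 × 2% × A$7,000.00 = A$980.00
Interest: A$7,000.00 × ((1 + 0.0125)^9 − 1) = A$7,000.00 × 0.1182922… = A$828.0452…
Penalties + interest = A$1,120.0000 + A$828.0452… = A$1,948.05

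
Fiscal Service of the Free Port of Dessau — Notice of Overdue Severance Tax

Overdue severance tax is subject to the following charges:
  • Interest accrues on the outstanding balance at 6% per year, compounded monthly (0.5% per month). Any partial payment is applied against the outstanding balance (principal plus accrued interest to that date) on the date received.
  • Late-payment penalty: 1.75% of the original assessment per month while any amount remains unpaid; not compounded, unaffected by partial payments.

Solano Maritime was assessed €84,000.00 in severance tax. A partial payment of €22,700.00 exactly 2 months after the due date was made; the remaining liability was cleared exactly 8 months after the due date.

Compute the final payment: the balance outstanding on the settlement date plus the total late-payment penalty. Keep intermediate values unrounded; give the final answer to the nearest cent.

Balance at month 2: €84,000.0000 × (1 + 0.005)^2 = €84,842.1000
After €22,700.00 payment: €84,842.1000 − €22,700.00 = €62,142.1000
Balance at month 8: €62,142.1000 × (1 + 0.005)^6 = €64,029.8222…
Penalty: 8 × 1.75% × €84,000.00 = €11,760.00
Final settlement = outstanding balance + penalty = €64,029.8222… + €11,760.00 = €75,789.82

€75,789.82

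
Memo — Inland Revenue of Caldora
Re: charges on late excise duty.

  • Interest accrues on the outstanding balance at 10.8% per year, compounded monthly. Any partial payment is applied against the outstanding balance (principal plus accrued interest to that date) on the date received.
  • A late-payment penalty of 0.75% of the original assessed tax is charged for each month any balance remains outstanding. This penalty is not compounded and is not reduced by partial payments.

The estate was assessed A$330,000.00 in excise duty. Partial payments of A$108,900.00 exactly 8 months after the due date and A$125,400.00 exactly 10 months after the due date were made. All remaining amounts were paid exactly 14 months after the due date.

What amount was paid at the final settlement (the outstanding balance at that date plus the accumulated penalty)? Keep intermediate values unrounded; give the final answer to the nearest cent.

Monthly rate = 10.8% ÷ 12 = 0.9%
Balance at month 8: A$330,000.0000 × (1 + 0.009)^8 = A$354,522.0646…
After A$108,900.00 payment: A$354,522.0646… − A$108,900.00 = A$245,622.0646…
Balance at month 10: A$245,622.0646… × (1 + 0.009)^2 = A$250,063.1571…
After A$125,400.00 payment: A$250,063.1571… − A$125,400.00 = A$124,663.1571…
Balance at month 14: A$124,663.1571… × (1 + 0.009)^4 = A$129,211.9814…
Penalty: 14 × 0.75% × A$330,000.00 = A$34,650.00
Final settlement = outstanding balance + penalty = A$129,211.9814… + A$34,650.00 = A$163,861.98

A$163,861.98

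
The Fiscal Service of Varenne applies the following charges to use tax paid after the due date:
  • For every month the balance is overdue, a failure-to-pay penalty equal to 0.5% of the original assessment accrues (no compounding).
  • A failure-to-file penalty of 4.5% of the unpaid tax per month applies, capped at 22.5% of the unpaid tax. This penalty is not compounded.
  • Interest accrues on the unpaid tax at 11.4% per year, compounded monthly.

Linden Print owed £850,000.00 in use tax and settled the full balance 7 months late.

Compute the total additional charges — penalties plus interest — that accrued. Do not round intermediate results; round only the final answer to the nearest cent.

Failure-to-file: 7 × 4.5% × £850,000.00 = £267,750.00, capped at 22.5% × £850,000.00 = £191,250.00
Failure-to-pay penalty: 7 × 0.5% × £850,000.00 = £29,750.00
Interest (11.4%/yr ÷ 12 = 0.95%/month): £850,000.00 × ((1 + 0.0095)^7 − 1) = £58,161.7131…
Penalties + interest = £221,000.0000 + £58,161.7131… = £279,161.71

£279,161.71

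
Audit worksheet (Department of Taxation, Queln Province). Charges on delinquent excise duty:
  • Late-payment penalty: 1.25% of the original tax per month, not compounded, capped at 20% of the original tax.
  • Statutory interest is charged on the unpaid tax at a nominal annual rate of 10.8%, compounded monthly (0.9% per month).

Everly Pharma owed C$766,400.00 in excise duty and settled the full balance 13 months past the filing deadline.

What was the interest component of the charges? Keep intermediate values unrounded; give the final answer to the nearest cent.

C$94,674.36

Interest: C$766,400.00 × ((1 + 0.009)^13 − 1) = C$766,400.00 × 0.1235313… = C$94,674.3592…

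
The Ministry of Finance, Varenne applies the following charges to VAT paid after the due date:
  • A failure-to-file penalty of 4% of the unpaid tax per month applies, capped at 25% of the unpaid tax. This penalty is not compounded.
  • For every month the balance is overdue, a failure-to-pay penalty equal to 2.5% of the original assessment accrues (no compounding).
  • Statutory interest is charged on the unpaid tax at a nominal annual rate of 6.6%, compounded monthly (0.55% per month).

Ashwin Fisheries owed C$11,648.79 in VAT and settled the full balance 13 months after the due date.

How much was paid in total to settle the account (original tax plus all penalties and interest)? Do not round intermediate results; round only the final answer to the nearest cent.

Failure-to-file: 13 × 4% × C$11,648.79 = C$6,057.37…, capped at 25% × C$11,648.79 = C$2,912.20…
Failure-to-pay penalty = 2.5% × C$11,648.79 × 13 mo = C$3,785.86…
Interest: C$11,648.79 × ((1 + 0.0055)^13 − 1) = C$11,648.79 × 0.0739077… = C$860.9358…
Total = C$11,648.79 + C$6,698.0543… + C$860.9358… = C$19,207.78

C$19,207.78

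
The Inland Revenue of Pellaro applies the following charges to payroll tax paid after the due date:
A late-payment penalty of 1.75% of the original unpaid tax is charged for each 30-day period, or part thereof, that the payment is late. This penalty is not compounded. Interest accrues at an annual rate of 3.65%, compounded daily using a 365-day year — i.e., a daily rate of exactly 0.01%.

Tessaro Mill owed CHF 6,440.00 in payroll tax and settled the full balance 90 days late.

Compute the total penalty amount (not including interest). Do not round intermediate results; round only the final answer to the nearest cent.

CHF 338.10

Penalty periods: ⌈90/30⌉ = 3; penalty = 3 × 1.75% × CHF 6,440.00 = CHF 338.10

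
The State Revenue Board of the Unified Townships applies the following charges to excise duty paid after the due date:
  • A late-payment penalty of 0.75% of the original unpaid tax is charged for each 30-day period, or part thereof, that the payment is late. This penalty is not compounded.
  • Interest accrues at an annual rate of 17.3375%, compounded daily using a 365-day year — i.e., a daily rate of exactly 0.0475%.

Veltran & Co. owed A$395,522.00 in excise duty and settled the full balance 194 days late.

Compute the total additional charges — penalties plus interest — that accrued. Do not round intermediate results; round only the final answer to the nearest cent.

Penalty periods: ⌈194/30⌉ = 7; penalty = 7 × 0.75% × A$395,522.00 = A$20,764.91…
Interest: A$395,522.00 × ((1 + 0.000475)^194 − 1) = A$395,522.00 × 0.09650530… = A$38,169.9688…
Penalties + interest = A$20,764.9050 + A$38,169.9688… = A$58,934.87

A$58,934.87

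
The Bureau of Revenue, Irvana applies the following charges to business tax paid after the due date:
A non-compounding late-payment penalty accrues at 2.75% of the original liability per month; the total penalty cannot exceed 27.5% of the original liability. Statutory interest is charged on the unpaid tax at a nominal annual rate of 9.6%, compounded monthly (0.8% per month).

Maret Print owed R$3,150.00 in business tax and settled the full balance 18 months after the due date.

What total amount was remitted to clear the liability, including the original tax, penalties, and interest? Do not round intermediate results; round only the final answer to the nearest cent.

R$4,502.05

Penalty (uncapped): 18 × 2.75% × R$3,150.00 = R$1,559.25; cap = 27.5% × R$3,150.00 = R$866.25 → penalty = R$866.25
Interest: R$3,150.00 × ((1 + 0.008)^18 − 1) = R$3,150.00 × 0.1542226… = R$485.8012…
Total = R$3,150.00 + R$866.2500 + R$485.8012… = R$4,502.05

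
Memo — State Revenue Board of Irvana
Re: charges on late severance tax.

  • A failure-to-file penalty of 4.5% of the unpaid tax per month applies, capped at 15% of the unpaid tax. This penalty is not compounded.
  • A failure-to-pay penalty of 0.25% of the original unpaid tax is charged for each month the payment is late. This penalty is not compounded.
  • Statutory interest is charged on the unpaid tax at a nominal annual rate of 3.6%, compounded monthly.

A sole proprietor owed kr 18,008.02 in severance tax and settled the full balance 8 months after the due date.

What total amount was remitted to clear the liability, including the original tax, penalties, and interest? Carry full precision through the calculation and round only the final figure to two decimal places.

kr 21,506.14

Failure-to-file: 8 × 4.5% × kr 18,008.02 = kr 6,482.89…, capped at 15% × kr 18,008.02 = kr 2,701.20…
Failure-to-pay penalty = 0.25% × kr 18,008.02 × 8 mo = kr 360.16…
Interest (3.6%/yr ÷ 12 = 0.3%/month): kr 18,008.02 × ((1 + 0.003)^8 − 1) = kr 436.7578…
Total = kr 18,008.02 + kr 3,061.3634 + kr 436.7578… = kr 21,506.14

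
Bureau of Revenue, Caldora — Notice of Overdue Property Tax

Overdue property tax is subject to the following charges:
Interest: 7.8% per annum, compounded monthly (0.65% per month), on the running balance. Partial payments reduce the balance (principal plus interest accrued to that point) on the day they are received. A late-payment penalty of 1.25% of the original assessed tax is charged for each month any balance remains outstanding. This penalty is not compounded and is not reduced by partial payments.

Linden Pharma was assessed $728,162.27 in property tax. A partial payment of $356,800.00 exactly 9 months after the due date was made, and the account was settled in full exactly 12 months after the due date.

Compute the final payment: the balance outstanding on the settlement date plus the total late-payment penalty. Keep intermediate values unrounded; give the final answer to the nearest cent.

$532,455.47

Balance at month 9: $728,162.2700 × (1 + 0.0065)^9 = $771,884.2601…
After $356,800.00 payment: $771,884.2601… − $356,800.00 = $415,084.2601…
Balance at month 12: $415,084.2601… × (1 + 0.0065)^3 = $423,231.1291…
Penalty: 12 × 1.25% × $728,162.27 = $109,224.34…
Final settlement = outstanding balance + penalty = $423,231.1291… + $109,224.34… = $532,455.47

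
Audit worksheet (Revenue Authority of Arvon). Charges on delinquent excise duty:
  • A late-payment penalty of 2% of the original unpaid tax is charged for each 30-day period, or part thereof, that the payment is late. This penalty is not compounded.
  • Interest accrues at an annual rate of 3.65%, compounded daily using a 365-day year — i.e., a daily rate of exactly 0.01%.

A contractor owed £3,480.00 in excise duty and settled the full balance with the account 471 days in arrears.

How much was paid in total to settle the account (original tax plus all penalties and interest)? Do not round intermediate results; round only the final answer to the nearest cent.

£4,761.42

Penalty periods: ⌈471/30⌉ = 16; penalty = 16 × 2% × £3,480.00 = £1,113.60
Interest: £3,480.00 × ((1 + 0.0001)^471 − 1) = £3,480.00 × 0.04822436… = £167.8208…
Total = £3,480.00 + £1,113.6000 + £167.8208… = £4,761.42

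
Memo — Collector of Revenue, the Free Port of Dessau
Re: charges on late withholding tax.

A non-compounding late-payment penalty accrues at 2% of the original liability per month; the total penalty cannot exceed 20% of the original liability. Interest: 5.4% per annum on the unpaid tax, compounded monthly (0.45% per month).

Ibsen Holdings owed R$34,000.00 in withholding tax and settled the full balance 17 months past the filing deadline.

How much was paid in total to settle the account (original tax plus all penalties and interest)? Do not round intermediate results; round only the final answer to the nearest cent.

Penalty (uncapped): 17 × 2% × R$34,000.00 = R$11,560.00; cap = 20% × R$34,000.00 = R$6,800.00 → penalty = R$6,800.00
Interest: R$34,000.00 × ((1 + 0.0045)^17 − 1) = R$34,000.00 × 0.0793170… = R$2,696.7764…
Total = R$34,000.00 + R$6,800.0000 + R$2,696.7764… = R$43,496.78

R$43,496.78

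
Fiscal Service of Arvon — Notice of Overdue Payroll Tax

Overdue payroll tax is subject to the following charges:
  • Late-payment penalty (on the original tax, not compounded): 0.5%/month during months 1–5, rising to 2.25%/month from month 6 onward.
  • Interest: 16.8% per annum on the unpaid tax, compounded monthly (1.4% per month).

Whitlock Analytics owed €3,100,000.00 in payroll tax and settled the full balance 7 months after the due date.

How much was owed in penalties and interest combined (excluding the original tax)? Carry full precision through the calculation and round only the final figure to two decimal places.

Penalty, months 1–5: 5 × 0.5% × €3,100,000.00 = €77,500.00
Penalty, months 6–7: 2 × 2.25% × €3,100,000.00 = €139,500.00
Interest: €3,100,000.00 × ((1 + 0.014)^7 − 1) = €3,100,000.00 × 0.1022134… = €316,861.5273…
Penalties + interest = €217,000.0000 + €316,861.5273… = €533,861.53

€533,861.53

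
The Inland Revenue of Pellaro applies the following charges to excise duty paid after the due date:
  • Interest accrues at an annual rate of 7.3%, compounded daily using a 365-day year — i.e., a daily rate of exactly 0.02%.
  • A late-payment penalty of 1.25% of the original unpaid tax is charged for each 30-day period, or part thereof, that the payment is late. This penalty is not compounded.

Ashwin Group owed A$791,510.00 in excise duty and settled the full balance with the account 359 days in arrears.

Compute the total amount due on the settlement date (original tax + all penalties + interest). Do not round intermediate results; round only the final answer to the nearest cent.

A$969,150.74

Penalty periods: ⌈359/30⌉ = 12; penalty = 12 × 1.25% × A$791,510.00 = A$118,726.50
Interest: A$791,510.00 × ((1 + 0.0002)^359 − 1) = A$791,510.00 × 0.07443272… = A$58,914.2430…
Total = A$791,510.00 + A$118,726.5000 + A$58,914.2430… = A$969,150.74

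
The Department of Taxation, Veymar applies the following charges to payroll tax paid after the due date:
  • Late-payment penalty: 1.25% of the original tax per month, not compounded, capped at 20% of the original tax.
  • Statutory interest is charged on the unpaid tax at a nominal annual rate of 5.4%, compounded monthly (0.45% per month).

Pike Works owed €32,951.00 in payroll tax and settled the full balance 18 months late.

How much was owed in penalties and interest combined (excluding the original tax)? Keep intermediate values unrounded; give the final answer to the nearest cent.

Penalty (uncapped): 18 × 1.25% × €32,951.00 = €7,413.98…; cap = 20% × €32,951.00 = €6,590.20 → penalty = €6,590.20
Interest: €32,951.00 × ((1 + 0.0045)^18 − 1) = €32,951.00 × 0.0841739… = €2,773.6135…
Penalties + interest = €6,590.2000 + €2,773.6135… = €9,363.81

€9,363.81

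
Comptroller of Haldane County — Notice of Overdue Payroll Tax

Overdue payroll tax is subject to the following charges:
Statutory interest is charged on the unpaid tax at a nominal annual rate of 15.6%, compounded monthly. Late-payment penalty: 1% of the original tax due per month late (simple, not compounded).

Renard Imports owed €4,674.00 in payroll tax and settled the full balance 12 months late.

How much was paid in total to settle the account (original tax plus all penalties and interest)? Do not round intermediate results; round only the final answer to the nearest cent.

Late-payment penalty: 12 × 1% × €4,674.00 = €560.88
Interest (15.6%/yr ÷ 12 = 1.3%/month): €4,674.00 × ((1 + 0.013)^12 − 1) = €783.6044…
Total = €4,674.00 + €560.8800 + €783.6044… = €6,018.48

€6,018.48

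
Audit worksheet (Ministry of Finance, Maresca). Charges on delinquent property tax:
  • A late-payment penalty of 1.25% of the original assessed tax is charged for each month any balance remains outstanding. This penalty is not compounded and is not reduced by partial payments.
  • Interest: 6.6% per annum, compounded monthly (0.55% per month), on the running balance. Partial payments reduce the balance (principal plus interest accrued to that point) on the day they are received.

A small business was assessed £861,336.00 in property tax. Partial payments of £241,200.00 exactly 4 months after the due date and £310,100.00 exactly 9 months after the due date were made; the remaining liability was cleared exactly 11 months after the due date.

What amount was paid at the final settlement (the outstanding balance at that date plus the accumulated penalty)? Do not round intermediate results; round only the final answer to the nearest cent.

Balance at month 4: £861,336.0000 × (1 + 0.0055)^4 = £880,442.2985…
After £241,200.00 payment: £880,442.2985… − £241,200.00 = £639,242.2985…
Balance at month 9: £639,242.2985… × (1 + 0.0055)^5 = £657,015.8990…
After £310,100.00 payment: £657,015.8990… − £310,100.00 = £346,915.8990…
Balance at month 11: £346,915.8990… × (1 + 0.0055)^2 = £350,742.4681…
Penalty: 11 × 1.25% × £861,336.00 = £118,433.70
Final settlement = outstanding balance + penalty = £350,742.4681… + £118,433.70 = £469,176.17

£469,176.17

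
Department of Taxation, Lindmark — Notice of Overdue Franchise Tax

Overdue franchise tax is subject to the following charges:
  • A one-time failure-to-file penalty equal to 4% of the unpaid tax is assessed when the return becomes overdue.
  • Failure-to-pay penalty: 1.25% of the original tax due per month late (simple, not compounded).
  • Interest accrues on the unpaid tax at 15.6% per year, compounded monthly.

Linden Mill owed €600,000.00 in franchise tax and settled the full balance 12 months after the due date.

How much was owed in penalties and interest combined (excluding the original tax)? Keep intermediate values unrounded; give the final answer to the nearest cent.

€214,591.07

Failure-to-file penalty: 4% × €600,000.00 = €24,000.00
Failure-to-pay penalty: 12 × 1.25% × €600,000.00 = €90,000.00
Interest (15.6%/yr ÷ 12 = 1.3%/month): €600,000.00 × ((1 + 0.013)^12 − 1) = €100,591.0658…
Penalties + interest = €114,000.0000 + €100,591.0658… = €214,591.07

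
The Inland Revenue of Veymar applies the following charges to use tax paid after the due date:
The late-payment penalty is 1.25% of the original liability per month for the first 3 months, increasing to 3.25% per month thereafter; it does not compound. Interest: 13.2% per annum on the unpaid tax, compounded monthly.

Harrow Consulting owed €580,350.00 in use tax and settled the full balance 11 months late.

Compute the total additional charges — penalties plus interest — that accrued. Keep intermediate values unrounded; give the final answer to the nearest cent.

Penalty, months 1–3: 3 × 1.25% × €580,350.00 = €21,763.13…
Penalty, months 4–11: 8 × 3.25% × €580,350.00 = €150,891.00
Interest (13.2%/yr ÷ 12 = 1.1%/month): €580,350.00 × ((1 + 0.011)^11 − 1) = €74,214.8805…
Penalties + interest = €172,654.1250 + €74,214.8805… = €246,869.01

€246,869.01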